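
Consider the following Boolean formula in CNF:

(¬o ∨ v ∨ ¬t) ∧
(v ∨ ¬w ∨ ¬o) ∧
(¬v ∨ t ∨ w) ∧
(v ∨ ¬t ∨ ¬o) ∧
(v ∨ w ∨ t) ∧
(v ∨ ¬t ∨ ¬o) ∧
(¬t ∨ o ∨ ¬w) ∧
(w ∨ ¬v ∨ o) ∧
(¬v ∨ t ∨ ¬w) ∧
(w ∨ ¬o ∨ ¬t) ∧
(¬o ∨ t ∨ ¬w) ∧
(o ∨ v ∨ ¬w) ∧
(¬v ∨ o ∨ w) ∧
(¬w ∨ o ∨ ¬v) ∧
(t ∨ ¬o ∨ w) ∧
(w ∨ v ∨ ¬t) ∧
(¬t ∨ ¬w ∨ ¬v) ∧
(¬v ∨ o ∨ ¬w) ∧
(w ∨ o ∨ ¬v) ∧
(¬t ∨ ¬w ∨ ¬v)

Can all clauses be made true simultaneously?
No

No, the formula is not satisfiable.

No assignment of truth values to the variables can make all 20 clauses true simultaneously.

The formula is UNSAT (unsatisfiable).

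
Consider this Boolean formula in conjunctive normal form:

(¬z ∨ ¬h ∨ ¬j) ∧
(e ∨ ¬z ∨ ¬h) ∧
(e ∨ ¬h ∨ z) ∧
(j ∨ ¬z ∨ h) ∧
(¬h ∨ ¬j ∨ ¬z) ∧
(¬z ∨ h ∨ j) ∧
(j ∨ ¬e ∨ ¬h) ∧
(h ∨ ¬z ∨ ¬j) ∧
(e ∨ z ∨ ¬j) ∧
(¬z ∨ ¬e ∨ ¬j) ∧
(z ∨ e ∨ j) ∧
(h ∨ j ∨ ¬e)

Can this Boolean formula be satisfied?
Yes

Yes, the formula is satisfiable.

One satisfying assignment is: z=False, e=True, h=False, j=True

Verification: With this assignment, all 12 clauses evaluate to true.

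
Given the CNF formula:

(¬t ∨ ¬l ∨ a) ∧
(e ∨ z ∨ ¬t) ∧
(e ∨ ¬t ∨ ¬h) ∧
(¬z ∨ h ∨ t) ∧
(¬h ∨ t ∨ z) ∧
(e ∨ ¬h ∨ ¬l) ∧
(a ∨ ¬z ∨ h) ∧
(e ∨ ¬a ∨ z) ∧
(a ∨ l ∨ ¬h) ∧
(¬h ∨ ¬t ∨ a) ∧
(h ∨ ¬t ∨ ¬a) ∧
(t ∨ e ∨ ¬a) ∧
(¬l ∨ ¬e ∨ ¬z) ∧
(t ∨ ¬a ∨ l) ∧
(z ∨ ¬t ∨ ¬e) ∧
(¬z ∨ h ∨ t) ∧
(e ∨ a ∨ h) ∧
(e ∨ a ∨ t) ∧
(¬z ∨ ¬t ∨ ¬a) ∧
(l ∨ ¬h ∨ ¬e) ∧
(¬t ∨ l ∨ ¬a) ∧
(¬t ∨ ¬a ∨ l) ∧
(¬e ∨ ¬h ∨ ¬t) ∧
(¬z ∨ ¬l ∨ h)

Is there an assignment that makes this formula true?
Yes

Yes, the formula is satisfiable.

One satisfying assignment is: h=False, a=False, l=False, e=True, t=False, z=False

Verification: With this assignment, all 24 clauses evaluate to true.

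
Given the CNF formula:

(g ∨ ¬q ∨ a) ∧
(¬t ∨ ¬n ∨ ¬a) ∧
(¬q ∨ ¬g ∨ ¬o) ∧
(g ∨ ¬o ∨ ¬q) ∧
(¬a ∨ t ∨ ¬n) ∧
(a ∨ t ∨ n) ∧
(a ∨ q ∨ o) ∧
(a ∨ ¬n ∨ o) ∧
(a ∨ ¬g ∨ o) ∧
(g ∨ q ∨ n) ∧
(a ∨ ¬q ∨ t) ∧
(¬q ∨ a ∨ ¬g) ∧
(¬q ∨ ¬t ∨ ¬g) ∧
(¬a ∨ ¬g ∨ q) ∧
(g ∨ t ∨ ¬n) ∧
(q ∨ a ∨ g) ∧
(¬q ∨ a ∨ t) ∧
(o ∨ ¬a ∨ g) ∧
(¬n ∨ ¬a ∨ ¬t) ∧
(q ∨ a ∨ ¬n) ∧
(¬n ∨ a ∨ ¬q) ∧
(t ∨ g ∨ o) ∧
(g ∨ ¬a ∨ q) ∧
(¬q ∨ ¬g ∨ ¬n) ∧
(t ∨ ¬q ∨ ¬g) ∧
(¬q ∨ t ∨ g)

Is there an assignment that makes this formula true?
Yes

Yes, the formula is satisfiable.

One satisfying assignment is: n=False, a=False, q=False, t=True, g=True, o=True

Verification: With this assignment, all 26 clauses evaluate to true.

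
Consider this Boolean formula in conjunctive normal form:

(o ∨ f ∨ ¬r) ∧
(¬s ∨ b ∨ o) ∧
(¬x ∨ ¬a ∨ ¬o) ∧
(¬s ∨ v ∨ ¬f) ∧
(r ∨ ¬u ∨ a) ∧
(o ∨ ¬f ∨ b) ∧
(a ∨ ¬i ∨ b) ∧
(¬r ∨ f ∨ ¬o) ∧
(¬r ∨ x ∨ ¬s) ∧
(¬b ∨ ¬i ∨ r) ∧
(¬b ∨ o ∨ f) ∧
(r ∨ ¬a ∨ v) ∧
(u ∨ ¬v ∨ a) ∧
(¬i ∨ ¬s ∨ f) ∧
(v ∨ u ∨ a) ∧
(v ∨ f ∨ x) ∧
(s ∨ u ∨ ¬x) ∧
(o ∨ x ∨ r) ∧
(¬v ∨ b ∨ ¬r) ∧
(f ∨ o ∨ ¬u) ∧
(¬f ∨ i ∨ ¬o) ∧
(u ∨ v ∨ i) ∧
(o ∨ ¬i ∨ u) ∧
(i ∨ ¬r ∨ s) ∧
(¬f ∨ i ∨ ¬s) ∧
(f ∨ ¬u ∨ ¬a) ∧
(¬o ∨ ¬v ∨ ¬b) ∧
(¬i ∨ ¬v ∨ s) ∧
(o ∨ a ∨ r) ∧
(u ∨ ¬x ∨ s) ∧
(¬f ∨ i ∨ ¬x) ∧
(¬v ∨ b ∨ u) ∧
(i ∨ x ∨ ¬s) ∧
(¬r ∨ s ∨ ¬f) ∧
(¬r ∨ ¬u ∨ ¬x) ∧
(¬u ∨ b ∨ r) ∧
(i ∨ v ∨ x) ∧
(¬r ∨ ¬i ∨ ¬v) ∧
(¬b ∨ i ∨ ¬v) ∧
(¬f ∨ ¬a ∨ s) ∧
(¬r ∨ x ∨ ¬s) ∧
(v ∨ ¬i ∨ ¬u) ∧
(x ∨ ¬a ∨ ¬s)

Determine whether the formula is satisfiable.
No

No, the formula is not satisfiable.

No assignment of truth values to the variables can make all 43 clauses true simultaneously.

The formula is UNSAT (unsatisfiable).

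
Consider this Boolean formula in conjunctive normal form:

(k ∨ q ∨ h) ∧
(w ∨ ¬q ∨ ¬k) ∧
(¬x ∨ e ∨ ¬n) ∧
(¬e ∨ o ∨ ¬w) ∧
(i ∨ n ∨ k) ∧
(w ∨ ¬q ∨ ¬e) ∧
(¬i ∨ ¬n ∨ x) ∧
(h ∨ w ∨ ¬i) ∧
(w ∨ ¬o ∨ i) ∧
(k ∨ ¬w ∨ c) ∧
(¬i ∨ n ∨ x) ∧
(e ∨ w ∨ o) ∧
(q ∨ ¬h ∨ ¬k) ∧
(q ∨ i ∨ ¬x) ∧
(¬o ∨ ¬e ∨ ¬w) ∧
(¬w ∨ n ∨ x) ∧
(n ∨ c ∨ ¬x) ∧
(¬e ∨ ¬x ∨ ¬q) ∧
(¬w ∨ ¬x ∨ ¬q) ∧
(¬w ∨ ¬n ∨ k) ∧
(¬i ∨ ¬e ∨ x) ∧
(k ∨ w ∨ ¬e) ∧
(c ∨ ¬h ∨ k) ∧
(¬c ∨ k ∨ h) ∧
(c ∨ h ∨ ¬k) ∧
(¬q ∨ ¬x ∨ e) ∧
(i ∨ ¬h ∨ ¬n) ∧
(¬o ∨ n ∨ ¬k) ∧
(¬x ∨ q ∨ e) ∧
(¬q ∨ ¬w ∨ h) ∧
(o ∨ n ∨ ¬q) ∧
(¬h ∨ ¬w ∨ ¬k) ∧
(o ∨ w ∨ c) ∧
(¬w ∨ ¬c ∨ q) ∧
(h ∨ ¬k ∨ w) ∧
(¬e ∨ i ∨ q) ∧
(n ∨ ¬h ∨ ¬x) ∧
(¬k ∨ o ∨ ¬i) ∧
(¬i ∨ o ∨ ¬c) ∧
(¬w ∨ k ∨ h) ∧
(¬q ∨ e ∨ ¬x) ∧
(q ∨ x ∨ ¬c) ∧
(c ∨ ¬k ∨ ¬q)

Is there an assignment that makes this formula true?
No

No, the formula is not satisfiable.

No assignment of truth values to the variables can make all 43 clauses true simultaneously.

The formula is UNSAT (unsatisfiable).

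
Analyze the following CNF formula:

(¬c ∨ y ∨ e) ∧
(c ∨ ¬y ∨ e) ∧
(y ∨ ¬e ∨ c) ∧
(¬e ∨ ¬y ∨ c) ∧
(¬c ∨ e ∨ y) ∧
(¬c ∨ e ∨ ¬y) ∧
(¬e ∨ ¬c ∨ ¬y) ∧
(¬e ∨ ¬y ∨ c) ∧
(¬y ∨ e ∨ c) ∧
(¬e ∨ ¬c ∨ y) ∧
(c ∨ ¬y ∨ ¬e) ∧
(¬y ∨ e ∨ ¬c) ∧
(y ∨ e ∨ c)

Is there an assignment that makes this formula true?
No

No, the formula is not satisfiable.

No assignment of truth values to the variables can make all 13 clauses true simultaneously.

The formula is UNSAT (unsatisfiable).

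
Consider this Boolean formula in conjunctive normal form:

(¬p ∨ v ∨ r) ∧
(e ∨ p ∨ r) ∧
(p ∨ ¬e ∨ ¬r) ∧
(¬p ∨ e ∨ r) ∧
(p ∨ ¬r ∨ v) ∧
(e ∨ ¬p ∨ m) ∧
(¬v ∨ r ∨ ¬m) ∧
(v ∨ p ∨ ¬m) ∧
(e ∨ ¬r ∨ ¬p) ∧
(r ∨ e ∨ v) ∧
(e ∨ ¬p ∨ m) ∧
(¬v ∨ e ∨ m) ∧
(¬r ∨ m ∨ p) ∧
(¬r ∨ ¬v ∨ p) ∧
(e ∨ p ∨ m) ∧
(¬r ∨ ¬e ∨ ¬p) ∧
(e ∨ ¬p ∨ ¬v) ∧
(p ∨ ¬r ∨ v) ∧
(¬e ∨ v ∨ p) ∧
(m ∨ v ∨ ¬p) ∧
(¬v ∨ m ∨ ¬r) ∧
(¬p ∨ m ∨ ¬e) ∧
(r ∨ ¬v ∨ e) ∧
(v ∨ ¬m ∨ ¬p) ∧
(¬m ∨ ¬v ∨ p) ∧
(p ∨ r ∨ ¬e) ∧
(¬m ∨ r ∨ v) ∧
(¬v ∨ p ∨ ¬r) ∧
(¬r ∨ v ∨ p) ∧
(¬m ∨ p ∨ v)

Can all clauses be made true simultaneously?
No

No, the formula is not satisfiable.

No assignment of truth values to the variables can make all 30 clauses true simultaneously.

The formula is UNSAT (unsatisfiable).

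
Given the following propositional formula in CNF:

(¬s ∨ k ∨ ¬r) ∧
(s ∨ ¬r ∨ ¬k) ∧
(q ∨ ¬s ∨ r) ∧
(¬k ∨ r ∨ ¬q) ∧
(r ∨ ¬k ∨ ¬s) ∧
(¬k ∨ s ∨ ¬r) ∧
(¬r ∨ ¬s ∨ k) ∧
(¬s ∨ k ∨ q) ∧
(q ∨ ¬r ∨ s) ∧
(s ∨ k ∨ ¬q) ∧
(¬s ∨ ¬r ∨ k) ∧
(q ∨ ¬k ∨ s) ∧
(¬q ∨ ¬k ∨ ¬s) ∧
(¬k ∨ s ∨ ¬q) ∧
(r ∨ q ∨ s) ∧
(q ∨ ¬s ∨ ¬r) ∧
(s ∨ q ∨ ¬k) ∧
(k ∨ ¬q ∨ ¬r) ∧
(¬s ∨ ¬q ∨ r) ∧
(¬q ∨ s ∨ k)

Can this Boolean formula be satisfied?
No

No, the formula is not satisfiable.

No assignment of truth values to the variables can make all 20 clauses true simultaneously.

The formula is UNSAT (unsatisfiable).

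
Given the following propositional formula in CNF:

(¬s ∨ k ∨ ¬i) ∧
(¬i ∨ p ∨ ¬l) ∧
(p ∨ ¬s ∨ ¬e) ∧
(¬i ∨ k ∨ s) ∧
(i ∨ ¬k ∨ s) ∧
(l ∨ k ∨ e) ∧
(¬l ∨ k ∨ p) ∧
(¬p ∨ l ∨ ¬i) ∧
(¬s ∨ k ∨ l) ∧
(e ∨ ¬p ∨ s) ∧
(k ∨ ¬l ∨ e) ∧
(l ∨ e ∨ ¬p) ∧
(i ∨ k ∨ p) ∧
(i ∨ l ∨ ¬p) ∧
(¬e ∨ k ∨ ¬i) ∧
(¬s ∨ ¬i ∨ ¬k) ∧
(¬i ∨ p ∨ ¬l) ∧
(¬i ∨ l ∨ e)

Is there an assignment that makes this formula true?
Yes

Yes, the formula is satisfiable.

One satisfying assignment is: l=False, s=True, i=False, p=False, e=False, k=True

Verification: With this assignment, all 18 clauses evaluate to true.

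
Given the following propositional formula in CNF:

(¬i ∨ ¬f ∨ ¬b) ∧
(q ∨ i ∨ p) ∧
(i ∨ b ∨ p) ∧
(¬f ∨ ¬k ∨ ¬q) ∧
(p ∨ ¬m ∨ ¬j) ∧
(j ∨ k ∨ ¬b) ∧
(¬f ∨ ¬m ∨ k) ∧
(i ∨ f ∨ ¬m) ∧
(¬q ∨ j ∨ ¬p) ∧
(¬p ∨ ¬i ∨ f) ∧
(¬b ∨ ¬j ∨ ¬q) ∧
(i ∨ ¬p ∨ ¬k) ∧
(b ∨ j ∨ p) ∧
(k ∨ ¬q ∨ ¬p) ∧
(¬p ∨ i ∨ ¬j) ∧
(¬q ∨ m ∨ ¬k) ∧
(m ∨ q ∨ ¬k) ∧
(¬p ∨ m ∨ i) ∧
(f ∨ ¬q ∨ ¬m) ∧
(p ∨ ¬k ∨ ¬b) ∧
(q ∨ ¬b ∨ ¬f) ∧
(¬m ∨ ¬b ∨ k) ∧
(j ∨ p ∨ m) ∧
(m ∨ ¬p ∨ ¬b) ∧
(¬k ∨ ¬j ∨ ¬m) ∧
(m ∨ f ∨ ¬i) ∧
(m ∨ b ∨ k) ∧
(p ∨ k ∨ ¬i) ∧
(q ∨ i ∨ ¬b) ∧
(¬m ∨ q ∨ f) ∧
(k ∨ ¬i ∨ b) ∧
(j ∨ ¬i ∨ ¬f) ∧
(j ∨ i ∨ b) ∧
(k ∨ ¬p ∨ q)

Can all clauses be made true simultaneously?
No

No, the formula is not satisfiable.

No assignment of truth values to the variables can make all 34 clauses true simultaneously.

The formula is UNSAT (unsatisfiable).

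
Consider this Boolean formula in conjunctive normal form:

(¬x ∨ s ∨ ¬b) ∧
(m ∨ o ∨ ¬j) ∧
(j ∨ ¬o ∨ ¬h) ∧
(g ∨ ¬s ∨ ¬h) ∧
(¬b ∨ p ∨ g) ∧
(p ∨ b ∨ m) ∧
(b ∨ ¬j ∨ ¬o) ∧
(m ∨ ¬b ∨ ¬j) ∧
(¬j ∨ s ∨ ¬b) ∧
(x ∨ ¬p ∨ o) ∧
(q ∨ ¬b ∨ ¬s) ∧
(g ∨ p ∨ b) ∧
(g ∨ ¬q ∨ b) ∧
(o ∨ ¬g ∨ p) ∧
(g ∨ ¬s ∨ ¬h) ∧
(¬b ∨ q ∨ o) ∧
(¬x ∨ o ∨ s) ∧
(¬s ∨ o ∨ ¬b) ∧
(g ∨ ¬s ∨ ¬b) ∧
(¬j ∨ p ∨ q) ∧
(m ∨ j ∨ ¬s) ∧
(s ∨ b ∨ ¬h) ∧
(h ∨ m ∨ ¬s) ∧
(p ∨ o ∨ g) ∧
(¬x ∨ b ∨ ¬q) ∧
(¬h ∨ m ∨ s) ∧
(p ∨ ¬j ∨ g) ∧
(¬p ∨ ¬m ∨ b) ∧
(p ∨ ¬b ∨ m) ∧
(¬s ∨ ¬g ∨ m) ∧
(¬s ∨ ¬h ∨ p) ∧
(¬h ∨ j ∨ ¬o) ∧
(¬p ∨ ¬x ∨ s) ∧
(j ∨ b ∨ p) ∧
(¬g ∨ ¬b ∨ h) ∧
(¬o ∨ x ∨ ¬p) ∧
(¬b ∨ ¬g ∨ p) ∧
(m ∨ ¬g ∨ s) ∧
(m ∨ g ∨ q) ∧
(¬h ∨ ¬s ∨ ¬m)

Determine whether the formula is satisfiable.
No

No, the formula is not satisfiable.

No assignment of truth values to the variables can make all 40 clauses true simultaneously.

The formula is UNSAT (unsatisfiable).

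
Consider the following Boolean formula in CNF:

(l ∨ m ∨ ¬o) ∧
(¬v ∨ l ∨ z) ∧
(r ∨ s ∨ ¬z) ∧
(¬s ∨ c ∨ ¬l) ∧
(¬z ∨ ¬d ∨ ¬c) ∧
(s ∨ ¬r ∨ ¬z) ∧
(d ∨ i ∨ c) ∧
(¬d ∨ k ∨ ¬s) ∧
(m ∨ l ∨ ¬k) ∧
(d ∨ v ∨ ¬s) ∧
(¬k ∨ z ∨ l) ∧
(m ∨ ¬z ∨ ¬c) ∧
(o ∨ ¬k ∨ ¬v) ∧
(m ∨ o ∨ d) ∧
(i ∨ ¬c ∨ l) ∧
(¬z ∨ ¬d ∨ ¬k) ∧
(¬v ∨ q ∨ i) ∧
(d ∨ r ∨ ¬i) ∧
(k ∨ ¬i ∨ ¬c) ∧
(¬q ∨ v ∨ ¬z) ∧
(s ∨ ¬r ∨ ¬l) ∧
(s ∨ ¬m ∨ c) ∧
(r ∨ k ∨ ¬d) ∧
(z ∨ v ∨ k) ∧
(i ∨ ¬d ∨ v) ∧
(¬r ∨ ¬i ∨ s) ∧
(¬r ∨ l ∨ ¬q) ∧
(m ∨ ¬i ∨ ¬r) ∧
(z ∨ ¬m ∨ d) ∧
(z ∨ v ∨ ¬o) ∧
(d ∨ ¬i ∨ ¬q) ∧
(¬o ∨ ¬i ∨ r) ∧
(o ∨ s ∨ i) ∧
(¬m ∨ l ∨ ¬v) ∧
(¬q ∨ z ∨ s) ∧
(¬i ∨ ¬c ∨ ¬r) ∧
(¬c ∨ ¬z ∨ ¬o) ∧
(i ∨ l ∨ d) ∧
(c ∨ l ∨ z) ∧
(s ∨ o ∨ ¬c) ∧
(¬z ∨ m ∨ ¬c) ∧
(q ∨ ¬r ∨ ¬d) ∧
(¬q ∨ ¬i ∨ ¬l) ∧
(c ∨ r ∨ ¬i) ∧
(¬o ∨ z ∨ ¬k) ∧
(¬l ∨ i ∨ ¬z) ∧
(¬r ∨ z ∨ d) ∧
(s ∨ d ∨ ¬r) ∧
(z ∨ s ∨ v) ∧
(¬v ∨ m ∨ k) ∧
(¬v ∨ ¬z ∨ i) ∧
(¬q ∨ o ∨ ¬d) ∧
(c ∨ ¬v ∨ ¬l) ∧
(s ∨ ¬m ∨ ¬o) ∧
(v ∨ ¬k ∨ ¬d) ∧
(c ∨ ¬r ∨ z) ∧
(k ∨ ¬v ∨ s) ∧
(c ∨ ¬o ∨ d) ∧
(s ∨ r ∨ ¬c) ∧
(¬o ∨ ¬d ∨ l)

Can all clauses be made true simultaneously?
No

No, the formula is not satisfiable.

No assignment of truth values to the variables can make all 60 clauses true simultaneously.

The formula is UNSAT (unsatisfiable).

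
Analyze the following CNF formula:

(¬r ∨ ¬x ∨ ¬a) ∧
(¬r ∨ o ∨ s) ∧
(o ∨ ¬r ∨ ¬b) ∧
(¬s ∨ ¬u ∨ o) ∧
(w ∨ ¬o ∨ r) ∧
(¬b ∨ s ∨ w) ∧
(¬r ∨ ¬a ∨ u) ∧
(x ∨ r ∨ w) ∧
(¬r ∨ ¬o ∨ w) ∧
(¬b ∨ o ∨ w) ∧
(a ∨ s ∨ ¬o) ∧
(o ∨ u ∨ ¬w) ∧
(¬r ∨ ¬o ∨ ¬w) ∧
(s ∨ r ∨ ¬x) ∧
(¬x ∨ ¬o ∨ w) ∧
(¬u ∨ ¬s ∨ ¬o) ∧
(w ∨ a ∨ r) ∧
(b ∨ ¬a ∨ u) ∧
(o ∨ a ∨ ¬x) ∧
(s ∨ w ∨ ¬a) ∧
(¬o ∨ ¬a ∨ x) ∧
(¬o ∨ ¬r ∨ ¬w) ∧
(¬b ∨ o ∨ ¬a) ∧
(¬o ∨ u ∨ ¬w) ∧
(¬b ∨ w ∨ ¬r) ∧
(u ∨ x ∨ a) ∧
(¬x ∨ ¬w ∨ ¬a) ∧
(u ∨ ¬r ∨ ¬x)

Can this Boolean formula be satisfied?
Yes

Yes, the formula is satisfiable.

One satisfying assignment is: r=False, s=False, x=False, w=True, u=True, b=False, a=False, o=False

Verification: With this assignment, all 28 clauses evaluate to true.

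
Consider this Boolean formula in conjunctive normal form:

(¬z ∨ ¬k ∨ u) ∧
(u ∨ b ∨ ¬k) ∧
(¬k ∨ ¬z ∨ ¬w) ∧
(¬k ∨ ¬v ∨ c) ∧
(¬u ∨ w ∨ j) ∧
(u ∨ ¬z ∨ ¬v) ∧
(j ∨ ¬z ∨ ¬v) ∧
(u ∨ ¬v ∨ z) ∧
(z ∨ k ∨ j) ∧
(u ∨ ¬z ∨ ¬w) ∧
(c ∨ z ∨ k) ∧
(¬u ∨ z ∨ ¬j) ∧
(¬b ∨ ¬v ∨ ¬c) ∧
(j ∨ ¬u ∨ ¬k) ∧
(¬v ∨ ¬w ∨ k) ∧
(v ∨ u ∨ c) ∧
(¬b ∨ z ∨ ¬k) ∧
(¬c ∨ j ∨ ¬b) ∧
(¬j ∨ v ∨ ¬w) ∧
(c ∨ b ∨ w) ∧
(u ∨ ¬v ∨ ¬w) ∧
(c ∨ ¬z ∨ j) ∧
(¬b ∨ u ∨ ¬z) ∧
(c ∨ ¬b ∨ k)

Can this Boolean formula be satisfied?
Yes

Yes, the formula is satisfiable.

One satisfying assignment is: b=True, k=True, z=True, u=True, c=False, j=True, w=False, v=False

Verification: With this assignment, all 24 clauses evaluate to true.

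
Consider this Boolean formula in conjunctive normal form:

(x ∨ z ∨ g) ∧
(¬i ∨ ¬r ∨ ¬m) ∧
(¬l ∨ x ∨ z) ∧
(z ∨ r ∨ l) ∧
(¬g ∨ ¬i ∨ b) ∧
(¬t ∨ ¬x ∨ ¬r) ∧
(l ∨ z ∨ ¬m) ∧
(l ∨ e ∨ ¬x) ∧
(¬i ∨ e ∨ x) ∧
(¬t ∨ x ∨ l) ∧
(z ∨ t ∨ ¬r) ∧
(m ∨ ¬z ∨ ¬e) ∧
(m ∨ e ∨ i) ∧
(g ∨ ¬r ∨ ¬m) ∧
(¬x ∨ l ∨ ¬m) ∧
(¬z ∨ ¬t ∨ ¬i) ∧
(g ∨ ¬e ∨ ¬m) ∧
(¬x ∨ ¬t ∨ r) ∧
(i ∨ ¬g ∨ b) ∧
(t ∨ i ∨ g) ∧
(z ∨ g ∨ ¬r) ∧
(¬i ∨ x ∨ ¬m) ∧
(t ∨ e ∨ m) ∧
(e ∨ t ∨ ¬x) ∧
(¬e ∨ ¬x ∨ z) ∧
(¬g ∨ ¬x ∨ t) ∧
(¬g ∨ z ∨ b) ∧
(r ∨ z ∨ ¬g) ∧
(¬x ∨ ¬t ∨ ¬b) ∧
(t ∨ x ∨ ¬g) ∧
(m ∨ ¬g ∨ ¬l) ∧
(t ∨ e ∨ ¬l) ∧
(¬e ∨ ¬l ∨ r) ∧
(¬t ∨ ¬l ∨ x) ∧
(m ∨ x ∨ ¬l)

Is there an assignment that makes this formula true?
No

No, the formula is not satisfiable.

No assignment of truth values to the variables can make all 35 clauses true simultaneously.

The formula is UNSAT (unsatisfiable).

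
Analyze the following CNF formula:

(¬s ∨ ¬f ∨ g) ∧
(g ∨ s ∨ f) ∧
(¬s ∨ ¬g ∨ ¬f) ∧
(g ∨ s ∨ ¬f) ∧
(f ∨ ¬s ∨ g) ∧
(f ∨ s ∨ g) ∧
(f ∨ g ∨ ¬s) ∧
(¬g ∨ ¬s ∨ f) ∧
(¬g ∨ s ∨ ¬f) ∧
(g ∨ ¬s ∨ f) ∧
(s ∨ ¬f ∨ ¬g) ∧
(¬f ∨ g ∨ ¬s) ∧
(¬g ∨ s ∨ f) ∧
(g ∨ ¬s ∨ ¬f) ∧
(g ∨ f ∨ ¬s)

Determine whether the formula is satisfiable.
No

No, the formula is not satisfiable.

No assignment of truth values to the variables can make all 15 clauses true simultaneously.

The formula is UNSAT (unsatisfiable).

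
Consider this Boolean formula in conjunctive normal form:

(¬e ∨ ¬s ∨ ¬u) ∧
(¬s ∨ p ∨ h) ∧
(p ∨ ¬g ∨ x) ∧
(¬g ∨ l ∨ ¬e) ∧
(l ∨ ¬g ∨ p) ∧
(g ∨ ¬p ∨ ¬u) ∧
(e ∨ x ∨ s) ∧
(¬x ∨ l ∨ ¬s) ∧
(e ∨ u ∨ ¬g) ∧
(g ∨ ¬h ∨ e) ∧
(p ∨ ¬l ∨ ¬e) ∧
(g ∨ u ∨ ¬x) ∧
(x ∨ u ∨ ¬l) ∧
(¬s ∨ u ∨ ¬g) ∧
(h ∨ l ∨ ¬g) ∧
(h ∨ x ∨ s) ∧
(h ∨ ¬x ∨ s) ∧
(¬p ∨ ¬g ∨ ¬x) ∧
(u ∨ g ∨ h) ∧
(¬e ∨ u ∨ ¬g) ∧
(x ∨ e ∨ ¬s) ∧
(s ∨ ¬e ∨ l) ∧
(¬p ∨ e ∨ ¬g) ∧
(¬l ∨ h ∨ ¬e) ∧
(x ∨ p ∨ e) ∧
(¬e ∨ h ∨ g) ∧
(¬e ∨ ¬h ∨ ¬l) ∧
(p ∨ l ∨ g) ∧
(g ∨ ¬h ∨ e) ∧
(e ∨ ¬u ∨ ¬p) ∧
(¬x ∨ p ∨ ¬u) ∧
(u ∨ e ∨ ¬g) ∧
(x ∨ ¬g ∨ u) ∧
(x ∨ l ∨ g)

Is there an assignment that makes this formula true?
No

No, the formula is not satisfiable.

No assignment of truth values to the variables can make all 34 clauses true simultaneously.

The formula is UNSAT (unsatisfiable).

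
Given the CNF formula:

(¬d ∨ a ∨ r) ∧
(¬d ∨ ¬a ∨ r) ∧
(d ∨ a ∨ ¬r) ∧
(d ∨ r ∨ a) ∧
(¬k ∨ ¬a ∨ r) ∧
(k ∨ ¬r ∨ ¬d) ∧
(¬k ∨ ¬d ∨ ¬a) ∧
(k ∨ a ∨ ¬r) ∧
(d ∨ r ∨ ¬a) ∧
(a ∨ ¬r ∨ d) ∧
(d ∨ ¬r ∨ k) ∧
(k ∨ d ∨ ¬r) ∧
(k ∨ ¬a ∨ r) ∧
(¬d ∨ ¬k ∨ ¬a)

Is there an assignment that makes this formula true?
Yes

Yes, the formula is satisfiable.

One satisfying assignment is: d=True, a=False, r=True, k=True

Verification: With this assignment, all 14 clauses evaluate to true.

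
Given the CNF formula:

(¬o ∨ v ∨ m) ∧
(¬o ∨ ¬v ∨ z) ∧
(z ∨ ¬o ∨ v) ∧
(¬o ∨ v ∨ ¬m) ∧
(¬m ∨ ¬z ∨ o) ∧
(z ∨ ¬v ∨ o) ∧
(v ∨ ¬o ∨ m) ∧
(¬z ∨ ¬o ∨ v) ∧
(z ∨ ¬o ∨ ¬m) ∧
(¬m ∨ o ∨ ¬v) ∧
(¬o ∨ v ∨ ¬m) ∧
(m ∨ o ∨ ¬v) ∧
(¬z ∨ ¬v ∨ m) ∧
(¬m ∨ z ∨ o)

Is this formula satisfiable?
Yes

Yes, the formula is satisfiable.

One satisfying assignment is: m=False, v=False, o=False, z=False

Verification: With this assignment, all 14 clauses evaluate to true.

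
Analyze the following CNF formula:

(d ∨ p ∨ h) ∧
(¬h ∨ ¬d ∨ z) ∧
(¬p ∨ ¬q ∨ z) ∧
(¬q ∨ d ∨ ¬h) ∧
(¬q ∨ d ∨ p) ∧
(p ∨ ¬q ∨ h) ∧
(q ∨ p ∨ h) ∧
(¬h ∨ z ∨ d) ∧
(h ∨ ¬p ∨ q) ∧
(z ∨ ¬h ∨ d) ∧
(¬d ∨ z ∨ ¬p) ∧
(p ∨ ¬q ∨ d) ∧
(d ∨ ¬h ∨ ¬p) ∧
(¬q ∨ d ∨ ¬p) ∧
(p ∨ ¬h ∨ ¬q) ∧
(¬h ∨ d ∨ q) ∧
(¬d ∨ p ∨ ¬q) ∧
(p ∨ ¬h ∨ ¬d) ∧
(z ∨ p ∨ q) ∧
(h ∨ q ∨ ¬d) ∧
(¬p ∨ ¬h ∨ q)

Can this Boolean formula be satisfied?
Yes

Yes, the formula is satisfiable.

One satisfying assignment is: d=True, z=True, q=True, p=True, h=False

Verification: With this assignment, all 21 clauses evaluate to true.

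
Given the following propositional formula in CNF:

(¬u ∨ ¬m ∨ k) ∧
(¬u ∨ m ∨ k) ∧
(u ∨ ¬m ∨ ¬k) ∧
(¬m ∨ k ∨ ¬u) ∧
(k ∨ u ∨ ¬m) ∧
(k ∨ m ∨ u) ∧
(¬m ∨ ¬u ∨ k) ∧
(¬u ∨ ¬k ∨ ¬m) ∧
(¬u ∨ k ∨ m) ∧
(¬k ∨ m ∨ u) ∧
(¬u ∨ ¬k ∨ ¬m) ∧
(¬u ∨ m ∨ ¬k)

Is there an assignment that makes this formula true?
No

No, the formula is not satisfiable.

No assignment of truth values to the variables can make all 12 clauses true simultaneously.

The formula is UNSAT (unsatisfiable).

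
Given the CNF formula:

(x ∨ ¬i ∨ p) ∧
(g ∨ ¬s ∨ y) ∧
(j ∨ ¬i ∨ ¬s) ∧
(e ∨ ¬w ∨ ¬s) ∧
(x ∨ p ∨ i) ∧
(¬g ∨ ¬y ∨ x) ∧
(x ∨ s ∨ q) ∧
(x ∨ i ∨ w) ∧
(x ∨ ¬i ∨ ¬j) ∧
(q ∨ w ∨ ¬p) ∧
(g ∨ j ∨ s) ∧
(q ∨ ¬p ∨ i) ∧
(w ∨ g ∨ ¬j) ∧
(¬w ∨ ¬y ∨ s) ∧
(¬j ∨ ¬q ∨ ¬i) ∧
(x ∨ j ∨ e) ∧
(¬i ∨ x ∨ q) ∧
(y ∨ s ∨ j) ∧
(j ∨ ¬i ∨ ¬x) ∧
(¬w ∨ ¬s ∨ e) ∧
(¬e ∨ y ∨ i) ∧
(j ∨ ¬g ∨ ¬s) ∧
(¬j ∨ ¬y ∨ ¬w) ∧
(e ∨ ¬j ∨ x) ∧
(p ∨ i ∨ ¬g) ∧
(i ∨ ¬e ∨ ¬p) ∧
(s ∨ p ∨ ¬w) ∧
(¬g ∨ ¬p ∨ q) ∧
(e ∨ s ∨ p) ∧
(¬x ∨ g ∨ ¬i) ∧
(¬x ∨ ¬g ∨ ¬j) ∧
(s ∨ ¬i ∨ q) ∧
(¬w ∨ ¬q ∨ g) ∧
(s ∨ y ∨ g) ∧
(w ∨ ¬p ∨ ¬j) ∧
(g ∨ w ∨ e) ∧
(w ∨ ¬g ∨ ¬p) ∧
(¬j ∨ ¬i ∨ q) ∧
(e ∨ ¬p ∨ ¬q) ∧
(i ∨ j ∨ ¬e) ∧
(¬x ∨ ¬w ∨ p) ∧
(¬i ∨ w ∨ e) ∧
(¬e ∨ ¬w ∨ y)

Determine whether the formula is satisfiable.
No

No, the formula is not satisfiable.

No assignment of truth values to the variables can make all 43 clauses true simultaneously.

The formula is UNSAT (unsatisfiable).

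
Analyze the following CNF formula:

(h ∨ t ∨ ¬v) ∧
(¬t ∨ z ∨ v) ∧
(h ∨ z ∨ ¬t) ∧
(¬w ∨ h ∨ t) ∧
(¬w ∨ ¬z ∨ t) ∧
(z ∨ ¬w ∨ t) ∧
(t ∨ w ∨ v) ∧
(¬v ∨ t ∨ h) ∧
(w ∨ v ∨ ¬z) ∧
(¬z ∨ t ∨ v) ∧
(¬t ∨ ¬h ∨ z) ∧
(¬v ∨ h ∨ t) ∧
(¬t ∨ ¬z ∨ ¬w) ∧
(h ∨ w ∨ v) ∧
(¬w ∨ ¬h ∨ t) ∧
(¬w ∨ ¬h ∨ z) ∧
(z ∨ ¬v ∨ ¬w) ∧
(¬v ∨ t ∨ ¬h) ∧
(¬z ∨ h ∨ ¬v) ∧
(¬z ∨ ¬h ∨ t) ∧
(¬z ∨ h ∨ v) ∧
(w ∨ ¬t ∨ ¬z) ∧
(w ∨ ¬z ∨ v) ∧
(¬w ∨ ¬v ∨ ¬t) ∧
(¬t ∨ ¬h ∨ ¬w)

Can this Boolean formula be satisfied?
No

No, the formula is not satisfiable.

No assignment of truth values to the variables can make all 25 clauses true simultaneously.

The formula is UNSAT (unsatisfiable).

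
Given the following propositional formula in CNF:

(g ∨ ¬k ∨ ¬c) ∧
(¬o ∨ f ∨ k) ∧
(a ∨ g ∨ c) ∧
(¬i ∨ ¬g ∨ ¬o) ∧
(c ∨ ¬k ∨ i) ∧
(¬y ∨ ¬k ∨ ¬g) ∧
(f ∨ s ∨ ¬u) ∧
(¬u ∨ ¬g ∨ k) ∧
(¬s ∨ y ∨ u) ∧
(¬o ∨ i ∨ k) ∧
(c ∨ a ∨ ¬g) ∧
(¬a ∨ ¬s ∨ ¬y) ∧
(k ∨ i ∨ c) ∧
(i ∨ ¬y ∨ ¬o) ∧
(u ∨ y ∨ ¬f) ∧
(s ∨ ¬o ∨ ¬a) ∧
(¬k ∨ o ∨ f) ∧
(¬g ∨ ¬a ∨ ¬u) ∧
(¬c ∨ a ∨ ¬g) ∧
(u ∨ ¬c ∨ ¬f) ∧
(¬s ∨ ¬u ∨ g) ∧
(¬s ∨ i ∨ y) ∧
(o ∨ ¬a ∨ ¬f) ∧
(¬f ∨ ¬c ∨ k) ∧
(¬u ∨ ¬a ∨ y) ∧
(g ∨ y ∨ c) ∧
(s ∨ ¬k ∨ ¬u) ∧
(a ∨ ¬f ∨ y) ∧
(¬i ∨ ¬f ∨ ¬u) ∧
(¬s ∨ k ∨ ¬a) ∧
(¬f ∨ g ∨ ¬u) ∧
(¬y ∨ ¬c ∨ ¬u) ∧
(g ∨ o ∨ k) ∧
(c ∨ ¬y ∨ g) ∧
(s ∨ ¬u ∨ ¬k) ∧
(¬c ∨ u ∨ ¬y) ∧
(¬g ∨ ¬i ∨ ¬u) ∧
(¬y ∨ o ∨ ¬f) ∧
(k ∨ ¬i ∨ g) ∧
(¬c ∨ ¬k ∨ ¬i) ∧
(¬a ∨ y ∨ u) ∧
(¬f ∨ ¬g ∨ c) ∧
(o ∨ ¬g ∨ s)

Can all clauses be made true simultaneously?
No

No, the formula is not satisfiable.

No assignment of truth values to the variables can make all 43 clauses true simultaneously.

The formula is UNSAT (unsatisfiable).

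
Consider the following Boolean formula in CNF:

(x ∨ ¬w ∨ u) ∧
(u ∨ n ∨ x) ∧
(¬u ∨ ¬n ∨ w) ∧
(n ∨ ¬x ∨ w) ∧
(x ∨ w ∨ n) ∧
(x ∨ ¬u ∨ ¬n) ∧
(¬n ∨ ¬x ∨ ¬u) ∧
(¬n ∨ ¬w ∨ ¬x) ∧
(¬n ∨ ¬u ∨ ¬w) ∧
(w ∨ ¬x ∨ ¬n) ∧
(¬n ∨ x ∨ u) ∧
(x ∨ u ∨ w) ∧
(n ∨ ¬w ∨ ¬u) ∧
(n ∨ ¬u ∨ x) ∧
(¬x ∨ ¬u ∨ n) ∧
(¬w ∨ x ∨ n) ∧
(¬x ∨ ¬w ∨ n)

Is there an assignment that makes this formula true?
No

No, the formula is not satisfiable.

No assignment of truth values to the variables can make all 17 clauses true simultaneously.

The formula is UNSAT (unsatisfiable).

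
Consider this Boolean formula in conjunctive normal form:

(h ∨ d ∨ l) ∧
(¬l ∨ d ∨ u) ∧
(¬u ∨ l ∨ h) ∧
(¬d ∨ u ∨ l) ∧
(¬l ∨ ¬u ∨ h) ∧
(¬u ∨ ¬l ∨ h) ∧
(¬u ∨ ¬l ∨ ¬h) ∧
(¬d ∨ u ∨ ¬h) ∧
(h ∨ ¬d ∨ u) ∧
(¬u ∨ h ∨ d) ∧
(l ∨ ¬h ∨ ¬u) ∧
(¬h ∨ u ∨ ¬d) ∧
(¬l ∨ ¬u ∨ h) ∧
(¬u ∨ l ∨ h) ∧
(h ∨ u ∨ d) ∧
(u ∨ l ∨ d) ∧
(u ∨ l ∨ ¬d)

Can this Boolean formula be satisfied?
No

No, the formula is not satisfiable.

No assignment of truth values to the variables can make all 17 clauses true simultaneously.

The formula is UNSAT (unsatisfiable).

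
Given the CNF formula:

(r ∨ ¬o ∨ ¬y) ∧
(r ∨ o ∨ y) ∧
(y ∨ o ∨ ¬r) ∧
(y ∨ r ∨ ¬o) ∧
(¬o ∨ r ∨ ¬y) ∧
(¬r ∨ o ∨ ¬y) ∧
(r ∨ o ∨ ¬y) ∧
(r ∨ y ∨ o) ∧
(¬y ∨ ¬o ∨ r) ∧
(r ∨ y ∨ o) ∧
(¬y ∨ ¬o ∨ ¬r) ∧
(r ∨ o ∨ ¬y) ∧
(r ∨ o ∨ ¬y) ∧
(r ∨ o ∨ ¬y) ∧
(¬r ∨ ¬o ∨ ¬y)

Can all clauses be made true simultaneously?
Yes

Yes, the formula is satisfiable.

One satisfying assignment is: r=True, y=False, o=True

Verification: With this assignment, all 15 clauses evaluate to true.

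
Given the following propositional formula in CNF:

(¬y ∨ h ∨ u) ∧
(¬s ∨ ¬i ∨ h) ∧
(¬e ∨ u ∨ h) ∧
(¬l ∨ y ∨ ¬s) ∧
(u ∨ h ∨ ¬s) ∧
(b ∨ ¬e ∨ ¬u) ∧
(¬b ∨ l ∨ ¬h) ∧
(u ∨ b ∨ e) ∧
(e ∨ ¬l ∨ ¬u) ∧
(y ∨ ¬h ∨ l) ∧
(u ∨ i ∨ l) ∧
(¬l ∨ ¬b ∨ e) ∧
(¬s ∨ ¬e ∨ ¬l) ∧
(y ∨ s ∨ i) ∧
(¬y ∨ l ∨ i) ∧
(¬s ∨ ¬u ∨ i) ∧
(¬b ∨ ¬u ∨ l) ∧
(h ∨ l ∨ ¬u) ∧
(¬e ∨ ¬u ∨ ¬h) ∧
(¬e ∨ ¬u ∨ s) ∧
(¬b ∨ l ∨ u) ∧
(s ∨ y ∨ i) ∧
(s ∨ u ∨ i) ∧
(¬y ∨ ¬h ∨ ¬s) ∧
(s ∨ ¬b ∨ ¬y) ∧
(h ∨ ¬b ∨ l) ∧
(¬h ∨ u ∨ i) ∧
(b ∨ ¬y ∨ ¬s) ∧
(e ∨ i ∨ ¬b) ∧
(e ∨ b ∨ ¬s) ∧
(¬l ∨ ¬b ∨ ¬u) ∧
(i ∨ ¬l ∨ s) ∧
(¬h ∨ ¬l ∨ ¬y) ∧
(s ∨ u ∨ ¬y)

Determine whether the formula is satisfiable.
Yes

Yes, the formula is satisfiable.

One satisfying assignment is: s=False, y=True, i=True, h=True, l=False, b=False, e=False, u=True

Verification: With this assignment, all 34 clauses evaluate to true.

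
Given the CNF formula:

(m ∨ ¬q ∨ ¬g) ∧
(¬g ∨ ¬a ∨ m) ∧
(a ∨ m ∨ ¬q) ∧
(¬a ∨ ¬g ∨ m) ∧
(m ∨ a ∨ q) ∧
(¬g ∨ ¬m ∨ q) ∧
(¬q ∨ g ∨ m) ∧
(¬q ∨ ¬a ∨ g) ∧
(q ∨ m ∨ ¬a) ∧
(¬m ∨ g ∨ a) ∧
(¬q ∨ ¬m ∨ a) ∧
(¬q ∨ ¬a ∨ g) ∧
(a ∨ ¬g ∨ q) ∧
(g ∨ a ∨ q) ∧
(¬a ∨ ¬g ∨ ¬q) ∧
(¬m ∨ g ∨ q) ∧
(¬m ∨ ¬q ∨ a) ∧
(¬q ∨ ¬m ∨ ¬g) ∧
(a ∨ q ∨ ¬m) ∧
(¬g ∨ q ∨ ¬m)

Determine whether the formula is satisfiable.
No

No, the formula is not satisfiable.

No assignment of truth values to the variables can make all 20 clauses true simultaneously.

The formula is UNSAT (unsatisfiable).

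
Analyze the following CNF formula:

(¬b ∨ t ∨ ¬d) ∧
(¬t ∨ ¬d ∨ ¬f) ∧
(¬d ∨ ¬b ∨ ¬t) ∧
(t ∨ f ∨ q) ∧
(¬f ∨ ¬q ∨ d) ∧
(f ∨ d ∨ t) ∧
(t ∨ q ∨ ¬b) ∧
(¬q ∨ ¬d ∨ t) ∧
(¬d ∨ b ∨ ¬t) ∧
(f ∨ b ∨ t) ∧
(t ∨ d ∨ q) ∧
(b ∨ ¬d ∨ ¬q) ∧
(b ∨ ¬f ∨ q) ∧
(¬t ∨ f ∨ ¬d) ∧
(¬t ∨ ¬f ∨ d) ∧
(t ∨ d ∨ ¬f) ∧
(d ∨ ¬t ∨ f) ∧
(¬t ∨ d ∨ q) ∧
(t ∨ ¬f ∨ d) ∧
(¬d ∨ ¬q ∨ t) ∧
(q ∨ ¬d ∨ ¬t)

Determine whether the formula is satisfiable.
No

No, the formula is not satisfiable.

No assignment of truth values to the variables can make all 21 clauses true simultaneously.

The formula is UNSAT (unsatisfiable).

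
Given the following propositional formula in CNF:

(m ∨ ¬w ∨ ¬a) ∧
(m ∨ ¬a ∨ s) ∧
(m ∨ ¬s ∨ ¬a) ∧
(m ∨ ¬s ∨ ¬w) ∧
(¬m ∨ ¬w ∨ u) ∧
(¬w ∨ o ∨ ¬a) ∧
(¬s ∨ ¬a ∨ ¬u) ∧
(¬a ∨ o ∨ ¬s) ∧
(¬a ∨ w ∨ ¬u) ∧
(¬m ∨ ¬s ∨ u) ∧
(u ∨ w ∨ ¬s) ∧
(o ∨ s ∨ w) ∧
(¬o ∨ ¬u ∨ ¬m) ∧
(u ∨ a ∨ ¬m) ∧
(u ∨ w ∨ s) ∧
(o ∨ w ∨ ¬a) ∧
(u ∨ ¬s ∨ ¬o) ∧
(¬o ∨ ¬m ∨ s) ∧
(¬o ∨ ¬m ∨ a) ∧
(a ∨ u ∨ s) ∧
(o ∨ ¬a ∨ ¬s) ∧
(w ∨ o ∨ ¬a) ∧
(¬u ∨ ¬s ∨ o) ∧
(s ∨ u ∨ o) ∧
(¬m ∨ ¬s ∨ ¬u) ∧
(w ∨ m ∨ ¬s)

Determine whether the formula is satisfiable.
Yes

Yes, the formula is satisfiable.

One satisfying assignment is: w=True, a=False, u=True, o=False, s=False, m=False

Verification: With this assignment, all 26 clauses evaluate to true.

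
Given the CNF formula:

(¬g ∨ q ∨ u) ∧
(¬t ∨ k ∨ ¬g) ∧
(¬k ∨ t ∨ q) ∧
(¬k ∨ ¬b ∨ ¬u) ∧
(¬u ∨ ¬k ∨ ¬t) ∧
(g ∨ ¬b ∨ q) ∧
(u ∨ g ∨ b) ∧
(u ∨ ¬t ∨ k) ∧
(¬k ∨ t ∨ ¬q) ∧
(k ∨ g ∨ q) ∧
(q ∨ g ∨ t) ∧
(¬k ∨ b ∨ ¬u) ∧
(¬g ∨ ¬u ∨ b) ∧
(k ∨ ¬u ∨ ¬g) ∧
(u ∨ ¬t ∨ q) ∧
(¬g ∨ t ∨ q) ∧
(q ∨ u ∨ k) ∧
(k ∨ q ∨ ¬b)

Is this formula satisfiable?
Yes

Yes, the formula is satisfiable.

One satisfying assignment is: b=False, u=False, q=True, k=False, t=False, g=True

Verification: With this assignment, all 18 clauses evaluate to true.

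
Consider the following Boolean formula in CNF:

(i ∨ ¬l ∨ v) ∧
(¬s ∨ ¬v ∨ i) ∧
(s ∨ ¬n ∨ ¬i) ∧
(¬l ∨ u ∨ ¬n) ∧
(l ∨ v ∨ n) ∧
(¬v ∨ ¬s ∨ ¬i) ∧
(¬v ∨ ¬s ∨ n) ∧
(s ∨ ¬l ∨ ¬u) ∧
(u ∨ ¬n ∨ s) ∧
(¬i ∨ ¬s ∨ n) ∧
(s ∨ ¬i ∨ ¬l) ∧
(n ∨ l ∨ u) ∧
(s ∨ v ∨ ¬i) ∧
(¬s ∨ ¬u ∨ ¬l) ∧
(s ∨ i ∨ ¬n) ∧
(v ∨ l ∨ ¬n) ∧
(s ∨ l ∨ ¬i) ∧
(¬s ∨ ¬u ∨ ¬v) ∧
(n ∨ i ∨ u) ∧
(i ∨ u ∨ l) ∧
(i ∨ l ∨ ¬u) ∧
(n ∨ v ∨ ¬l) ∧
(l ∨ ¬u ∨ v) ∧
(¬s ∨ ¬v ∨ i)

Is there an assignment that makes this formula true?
No

No, the formula is not satisfiable.

No assignment of truth values to the variables can make all 24 clauses true simultaneously.

The formula is UNSAT (unsatisfiable).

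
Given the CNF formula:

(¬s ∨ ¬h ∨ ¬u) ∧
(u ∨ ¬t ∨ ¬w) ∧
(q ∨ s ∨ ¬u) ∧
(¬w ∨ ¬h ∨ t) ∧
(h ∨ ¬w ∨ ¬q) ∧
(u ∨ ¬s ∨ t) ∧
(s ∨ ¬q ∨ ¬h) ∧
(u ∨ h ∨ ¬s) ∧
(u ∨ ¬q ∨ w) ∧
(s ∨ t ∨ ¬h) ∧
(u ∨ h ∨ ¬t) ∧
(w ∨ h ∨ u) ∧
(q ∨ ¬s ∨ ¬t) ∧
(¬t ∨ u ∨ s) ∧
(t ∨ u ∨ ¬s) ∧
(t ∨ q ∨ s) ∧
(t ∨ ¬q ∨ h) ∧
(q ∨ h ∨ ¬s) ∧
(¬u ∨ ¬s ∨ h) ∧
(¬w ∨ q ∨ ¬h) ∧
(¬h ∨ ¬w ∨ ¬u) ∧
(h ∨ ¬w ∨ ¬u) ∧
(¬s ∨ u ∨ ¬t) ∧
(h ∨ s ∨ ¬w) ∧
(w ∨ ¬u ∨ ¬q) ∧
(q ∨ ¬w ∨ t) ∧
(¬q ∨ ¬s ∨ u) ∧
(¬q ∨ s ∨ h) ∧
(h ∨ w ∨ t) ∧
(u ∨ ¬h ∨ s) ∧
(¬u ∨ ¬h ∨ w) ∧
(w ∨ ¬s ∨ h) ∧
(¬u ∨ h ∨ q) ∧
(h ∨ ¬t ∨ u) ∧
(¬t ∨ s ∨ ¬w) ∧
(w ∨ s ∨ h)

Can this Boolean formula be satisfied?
No

No, the formula is not satisfiable.

No assignment of truth values to the variables can make all 36 clauses true simultaneously.

The formula is UNSAT (unsatisfiable).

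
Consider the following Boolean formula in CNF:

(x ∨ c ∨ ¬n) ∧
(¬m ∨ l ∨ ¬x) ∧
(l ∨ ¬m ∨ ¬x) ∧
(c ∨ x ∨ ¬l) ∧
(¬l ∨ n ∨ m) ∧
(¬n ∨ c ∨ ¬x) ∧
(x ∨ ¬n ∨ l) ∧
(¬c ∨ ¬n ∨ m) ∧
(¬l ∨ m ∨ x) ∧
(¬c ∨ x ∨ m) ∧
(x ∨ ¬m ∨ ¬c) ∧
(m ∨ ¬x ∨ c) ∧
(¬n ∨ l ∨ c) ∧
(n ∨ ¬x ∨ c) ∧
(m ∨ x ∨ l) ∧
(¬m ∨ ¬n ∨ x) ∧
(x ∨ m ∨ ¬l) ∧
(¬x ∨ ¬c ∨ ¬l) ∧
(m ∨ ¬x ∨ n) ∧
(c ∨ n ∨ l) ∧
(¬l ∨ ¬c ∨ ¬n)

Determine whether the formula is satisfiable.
No

No, the formula is not satisfiable.

No assignment of truth values to the variables can make all 21 clauses true simultaneously.

The formula is UNSAT (unsatisfiable).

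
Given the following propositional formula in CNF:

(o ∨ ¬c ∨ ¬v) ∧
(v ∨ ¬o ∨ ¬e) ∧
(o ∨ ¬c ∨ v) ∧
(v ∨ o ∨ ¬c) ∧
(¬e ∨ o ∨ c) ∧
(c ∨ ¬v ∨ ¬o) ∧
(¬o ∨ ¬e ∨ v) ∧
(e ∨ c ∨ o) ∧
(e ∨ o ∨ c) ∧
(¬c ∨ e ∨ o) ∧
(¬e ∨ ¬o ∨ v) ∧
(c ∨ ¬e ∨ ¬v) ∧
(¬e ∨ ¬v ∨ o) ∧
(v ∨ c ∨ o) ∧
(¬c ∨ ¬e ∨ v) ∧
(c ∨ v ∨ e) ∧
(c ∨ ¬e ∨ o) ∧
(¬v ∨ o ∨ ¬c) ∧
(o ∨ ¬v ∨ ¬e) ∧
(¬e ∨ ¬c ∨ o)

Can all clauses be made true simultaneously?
Yes

Yes, the formula is satisfiable.

One satisfying assignment is: c=True, o=True, e=False, v=False

Verification: With this assignment, all 20 clauses evaluate to true.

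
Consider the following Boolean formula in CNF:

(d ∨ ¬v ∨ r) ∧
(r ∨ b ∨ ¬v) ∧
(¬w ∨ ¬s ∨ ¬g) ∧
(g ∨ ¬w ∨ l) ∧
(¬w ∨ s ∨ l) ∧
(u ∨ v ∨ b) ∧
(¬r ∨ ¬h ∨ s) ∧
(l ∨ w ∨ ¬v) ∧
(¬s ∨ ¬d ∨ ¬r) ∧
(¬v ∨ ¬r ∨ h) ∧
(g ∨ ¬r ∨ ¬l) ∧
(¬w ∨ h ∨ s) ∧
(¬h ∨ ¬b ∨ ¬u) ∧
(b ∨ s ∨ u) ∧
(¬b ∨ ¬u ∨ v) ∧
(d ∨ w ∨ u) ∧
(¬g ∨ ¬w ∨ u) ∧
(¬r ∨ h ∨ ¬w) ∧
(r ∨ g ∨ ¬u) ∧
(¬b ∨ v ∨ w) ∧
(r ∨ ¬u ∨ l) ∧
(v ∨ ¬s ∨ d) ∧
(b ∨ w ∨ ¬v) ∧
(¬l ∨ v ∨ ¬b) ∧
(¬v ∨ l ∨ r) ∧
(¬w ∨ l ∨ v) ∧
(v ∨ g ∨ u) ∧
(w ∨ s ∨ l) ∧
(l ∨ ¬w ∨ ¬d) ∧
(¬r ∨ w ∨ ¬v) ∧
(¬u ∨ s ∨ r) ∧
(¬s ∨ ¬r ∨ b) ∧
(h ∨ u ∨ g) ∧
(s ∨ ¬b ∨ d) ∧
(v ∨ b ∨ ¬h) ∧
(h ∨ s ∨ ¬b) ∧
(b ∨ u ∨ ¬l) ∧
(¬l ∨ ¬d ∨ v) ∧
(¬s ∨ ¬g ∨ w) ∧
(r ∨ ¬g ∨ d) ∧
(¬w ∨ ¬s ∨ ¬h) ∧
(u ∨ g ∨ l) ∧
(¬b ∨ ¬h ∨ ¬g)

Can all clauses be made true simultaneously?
Yes

Yes, the formula is satisfiable.

One satisfying assignment is: u=True, r=True, v=False, l=True, s=False, g=True, w=False, h=False, d=False, b=False

Verification: With this assignment, all 43 clauses evaluate to true.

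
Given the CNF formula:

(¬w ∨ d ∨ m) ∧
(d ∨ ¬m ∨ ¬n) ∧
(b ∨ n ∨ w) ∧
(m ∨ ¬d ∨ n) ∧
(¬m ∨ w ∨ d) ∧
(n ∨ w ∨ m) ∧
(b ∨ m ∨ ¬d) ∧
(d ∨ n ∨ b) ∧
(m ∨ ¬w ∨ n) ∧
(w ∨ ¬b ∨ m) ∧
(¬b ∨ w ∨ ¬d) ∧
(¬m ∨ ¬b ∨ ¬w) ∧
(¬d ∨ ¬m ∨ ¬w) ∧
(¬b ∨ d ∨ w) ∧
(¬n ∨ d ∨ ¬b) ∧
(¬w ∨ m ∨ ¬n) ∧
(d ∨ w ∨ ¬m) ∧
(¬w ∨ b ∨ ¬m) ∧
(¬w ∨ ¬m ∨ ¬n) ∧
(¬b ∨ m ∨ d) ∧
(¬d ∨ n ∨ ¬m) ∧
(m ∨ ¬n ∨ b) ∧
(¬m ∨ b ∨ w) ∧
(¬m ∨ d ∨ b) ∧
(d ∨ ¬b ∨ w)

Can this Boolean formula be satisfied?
No

No, the formula is not satisfiable.

No assignment of truth values to the variables can make all 25 clauses true simultaneously.

The formula is UNSAT (unsatisfiable).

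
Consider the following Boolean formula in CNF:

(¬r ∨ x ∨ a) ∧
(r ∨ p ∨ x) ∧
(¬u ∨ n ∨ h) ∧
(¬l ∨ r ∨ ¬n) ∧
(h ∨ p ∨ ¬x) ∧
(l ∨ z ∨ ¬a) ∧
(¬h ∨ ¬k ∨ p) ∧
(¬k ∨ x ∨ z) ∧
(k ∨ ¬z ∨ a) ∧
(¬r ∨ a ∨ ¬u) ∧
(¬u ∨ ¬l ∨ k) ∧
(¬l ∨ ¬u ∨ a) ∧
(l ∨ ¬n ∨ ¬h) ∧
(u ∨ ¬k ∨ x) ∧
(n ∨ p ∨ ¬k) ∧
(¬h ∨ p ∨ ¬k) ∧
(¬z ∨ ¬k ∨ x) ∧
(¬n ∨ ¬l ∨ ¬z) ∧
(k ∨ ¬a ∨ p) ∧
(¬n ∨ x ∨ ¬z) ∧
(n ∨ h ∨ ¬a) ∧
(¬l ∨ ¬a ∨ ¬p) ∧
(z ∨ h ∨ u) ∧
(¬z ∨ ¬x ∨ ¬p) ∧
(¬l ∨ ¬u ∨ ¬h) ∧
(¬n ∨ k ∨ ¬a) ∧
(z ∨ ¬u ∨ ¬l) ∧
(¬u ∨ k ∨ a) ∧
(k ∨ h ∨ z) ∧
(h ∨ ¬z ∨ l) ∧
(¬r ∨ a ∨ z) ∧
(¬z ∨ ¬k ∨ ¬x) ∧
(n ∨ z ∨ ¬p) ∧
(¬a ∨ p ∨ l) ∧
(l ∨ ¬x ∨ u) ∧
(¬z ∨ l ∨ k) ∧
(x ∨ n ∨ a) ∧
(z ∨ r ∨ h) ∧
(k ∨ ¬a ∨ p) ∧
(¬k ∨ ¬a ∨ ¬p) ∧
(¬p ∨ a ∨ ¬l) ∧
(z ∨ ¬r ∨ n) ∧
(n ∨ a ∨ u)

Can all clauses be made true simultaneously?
No

No, the formula is not satisfiable.

No assignment of truth values to the variables can make all 43 clauses true simultaneously.

The formula is UNSAT (unsatisfiable).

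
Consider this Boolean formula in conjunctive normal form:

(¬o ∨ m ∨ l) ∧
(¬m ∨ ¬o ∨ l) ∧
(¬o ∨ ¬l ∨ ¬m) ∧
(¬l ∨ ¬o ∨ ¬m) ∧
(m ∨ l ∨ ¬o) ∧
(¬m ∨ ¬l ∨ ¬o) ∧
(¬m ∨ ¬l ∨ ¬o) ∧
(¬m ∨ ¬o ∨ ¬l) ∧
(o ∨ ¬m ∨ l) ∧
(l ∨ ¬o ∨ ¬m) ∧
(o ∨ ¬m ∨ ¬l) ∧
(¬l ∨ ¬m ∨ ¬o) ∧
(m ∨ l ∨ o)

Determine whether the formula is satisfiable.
Yes

Yes, the formula is satisfiable.

One satisfying assignment is: m=False, l=True, o=False

Verification: With this assignment, all 13 clauses evaluate to true.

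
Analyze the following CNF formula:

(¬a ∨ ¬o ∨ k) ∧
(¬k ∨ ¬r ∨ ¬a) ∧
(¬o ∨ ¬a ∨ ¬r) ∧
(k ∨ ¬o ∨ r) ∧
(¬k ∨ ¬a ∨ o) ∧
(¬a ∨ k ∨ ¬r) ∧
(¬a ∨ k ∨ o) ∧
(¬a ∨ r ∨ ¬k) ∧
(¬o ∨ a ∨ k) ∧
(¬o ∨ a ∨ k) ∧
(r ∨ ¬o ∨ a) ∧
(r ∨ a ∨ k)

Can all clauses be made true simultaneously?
Yes

Yes, the formula is satisfiable.

One satisfying assignment is: k=True, a=False, o=False, r=False

Verification: With this assignment, all 12 clauses evaluate to true.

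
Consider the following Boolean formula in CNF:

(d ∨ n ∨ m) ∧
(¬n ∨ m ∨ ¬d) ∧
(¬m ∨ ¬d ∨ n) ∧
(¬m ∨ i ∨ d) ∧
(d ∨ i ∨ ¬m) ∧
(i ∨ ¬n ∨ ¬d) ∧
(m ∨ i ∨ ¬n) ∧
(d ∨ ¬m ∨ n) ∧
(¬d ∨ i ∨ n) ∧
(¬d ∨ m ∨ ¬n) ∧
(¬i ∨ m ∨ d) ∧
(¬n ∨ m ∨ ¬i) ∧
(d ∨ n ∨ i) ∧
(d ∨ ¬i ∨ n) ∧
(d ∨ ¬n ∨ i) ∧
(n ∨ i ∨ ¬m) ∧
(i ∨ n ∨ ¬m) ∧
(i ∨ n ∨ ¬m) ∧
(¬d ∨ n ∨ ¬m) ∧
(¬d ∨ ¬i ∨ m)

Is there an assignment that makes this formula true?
Yes

Yes, the formula is satisfiable.

One satisfying assignment is: i=True, m=True, d=True, n=True

Verification: With this assignment, all 20 clauses evaluate to true.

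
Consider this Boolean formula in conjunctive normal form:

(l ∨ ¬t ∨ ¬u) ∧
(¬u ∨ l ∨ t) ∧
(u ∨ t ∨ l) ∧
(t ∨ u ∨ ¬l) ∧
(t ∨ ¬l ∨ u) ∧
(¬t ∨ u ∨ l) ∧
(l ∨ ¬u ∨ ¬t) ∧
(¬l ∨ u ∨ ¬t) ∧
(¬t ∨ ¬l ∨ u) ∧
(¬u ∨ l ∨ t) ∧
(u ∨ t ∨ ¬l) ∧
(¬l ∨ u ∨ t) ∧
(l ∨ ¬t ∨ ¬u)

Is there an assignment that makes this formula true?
Yes

Yes, the formula is satisfiable.

One satisfying assignment is: t=False, u=True, l=True

Verification: With this assignment, all 13 clauses evaluate to true.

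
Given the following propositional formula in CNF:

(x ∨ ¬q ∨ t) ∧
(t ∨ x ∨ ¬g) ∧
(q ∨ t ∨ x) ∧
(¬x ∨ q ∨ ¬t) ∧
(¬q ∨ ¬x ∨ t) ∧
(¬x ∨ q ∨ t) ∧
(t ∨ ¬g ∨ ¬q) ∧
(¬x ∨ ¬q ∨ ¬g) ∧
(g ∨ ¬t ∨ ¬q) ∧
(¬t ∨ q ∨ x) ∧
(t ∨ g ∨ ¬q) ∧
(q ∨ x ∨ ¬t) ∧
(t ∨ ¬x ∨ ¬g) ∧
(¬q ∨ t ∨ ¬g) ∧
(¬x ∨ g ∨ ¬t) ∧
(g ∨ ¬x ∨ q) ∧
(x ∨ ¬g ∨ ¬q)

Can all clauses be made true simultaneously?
No

No, the formula is not satisfiable.

No assignment of truth values to the variables can make all 17 clauses true simultaneously.

The formula is UNSAT (unsatisfiable).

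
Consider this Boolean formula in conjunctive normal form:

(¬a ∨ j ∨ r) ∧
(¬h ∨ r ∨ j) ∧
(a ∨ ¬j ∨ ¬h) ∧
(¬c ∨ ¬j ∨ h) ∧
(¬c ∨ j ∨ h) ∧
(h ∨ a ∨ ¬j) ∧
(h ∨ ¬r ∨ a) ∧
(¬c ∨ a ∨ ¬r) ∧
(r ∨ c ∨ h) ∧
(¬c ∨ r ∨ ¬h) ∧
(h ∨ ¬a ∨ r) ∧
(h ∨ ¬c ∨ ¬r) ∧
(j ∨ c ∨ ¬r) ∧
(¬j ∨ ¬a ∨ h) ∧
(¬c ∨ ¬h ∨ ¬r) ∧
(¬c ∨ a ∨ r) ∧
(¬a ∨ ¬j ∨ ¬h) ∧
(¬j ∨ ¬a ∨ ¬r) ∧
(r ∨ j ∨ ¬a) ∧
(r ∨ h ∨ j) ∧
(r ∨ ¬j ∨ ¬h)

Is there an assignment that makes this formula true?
No

No, the formula is not satisfiable.

No assignment of truth values to the variables can make all 21 clauses true simultaneously.

The formula is UNSAT (unsatisfiable).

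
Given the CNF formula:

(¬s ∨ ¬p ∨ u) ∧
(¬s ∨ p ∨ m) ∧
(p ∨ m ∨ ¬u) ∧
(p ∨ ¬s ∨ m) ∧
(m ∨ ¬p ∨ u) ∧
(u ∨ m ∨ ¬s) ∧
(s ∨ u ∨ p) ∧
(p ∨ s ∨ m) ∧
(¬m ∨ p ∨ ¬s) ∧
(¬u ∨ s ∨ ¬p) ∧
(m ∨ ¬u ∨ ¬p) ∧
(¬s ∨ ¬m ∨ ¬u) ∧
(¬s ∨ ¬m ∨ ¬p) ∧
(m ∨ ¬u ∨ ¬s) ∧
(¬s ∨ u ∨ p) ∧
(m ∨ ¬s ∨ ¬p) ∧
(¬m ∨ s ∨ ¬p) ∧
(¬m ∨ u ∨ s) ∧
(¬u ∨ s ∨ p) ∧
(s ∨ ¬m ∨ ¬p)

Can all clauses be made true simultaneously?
No

No, the formula is not satisfiable.

No assignment of truth values to the variables can make all 20 clauses true simultaneously.

The formula is UNSAT (unsatisfiable).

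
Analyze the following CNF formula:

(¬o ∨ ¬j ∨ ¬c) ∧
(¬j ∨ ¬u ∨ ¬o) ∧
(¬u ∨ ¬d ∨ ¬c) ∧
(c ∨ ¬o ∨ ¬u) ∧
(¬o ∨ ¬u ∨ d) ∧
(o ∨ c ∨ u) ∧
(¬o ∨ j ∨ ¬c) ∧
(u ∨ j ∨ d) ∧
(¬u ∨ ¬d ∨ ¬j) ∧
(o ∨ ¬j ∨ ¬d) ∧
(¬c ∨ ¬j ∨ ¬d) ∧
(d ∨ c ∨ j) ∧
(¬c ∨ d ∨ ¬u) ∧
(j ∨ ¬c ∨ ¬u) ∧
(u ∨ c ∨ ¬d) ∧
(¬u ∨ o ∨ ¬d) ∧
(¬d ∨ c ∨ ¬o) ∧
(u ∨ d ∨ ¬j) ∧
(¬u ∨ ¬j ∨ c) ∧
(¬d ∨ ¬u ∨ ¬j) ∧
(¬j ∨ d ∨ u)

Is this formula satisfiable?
Yes

Yes, the formula is satisfiable.

One satisfying assignment is: d=True, u=False, o=False, c=True, j=False

Verification: With this assignment, all 21 clauses evaluate to true.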